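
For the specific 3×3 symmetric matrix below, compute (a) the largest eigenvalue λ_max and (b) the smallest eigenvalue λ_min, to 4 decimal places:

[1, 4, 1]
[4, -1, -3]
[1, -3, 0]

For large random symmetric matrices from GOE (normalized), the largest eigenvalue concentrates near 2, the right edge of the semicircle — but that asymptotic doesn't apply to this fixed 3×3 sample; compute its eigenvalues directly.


Since M is real symmetric, all three eigenvalues are real; they are the roots of det(λI − M) = λ³ − (tr M) λ² + s λ − det M, where s is the sum of the principal 2×2 minors.
tr M = 1 + (-1) + 0 = 0.
s = (1·(-1) − 4²) + (1·0 − 1²) + ((-1)·0 − (-3)²) = -17 + (-1) + (-9) = -27.
det M (expand along row 1) = 1·(-9) − 4·3 + 1·(-11) = -32.
Characteristic polynomial: λ³ − 27λ + 32 = 0.
Substitute λ = y + (tr M)/3 = y + 0.000000 to remove the quadratic term: y³ + p·y + q = 0 with p = s − (tr M)²/3 = -27.000000 and q = −2(tr M)³/27 + (tr M)·s/3 − det M = 32.000000.
Three real roots ⇒ use the trigonometric (Viète) form: r = 2√(−p/3) = 6.000000, φ = arccos(3q/(p·r)) = arccos(-0.592593) = 2.205070 rad.
y_k = r·cos(φ/3 − 2πk/3) for k = 0, 1, 2 gives y = 4.450891, 1.259118, -5.710008.
λ_k = y_k + 0.000000 gives λ = 4.4509, 1.2591, -5.7100 (check: the sum is 0.0000 = tr M).

Hence λ_max = 4.4509 and λ_min = -5.7100.


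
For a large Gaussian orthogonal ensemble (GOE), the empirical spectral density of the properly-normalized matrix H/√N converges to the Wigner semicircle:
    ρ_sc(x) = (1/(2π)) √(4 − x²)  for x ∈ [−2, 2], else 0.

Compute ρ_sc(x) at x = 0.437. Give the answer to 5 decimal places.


ρ_sc(x) = (1/(2π)) √(4 − x²). With x = 0.437:
  4 − x² = 4 − (0.437)² = 4 − 0.190969 = 3.809031.
  √(4 − x²) = 1.951674.
  1/(2π) = 0.159155.
  ρ_sc(0.437) = 0.159155 · 1.951674 = 0.310619.

Rounded to 5 decimal places: ρ_sc(0.437) ≈ 0.31062.


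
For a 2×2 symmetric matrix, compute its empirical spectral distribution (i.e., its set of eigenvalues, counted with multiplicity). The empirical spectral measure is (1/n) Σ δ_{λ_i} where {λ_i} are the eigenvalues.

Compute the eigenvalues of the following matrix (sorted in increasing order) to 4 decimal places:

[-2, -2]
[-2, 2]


Since M is real symmetric, both eigenvalues are real; they are the roots of det(λI − M) = λ² − (tr M) λ + det M.
tr M = -2 + 2 = 0.
det M = (-2)·2 − (-2)² = -4 − 4 = -8.
Characteristic polynomial: λ² − 8 = 0.
Discriminant Δ = (tr M)² − 4·det M = 0 − (-32) = 32; √Δ = 5.656854.
λ = (tr M ± √Δ)/2 = (0 ± 5.656854)/2, giving (tr M − √Δ)/2 = -2.8284 and (tr M + √Δ)/2 = 2.8284.

Eigenvalues sorted in increasing order: [-2.8284, 2.8284].


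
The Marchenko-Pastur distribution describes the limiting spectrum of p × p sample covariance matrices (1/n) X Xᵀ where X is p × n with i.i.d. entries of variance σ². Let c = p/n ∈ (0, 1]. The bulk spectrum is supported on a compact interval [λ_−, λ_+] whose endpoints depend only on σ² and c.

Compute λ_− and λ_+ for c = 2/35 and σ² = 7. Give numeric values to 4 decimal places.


c = 2/35 = 0.057143; √c = 0.239046.
λ_− = σ² (1 − √c)² = 7 · (1 − 0.239046)² = 7 · (0.760954)² = 4.053360.
λ_+ = σ² (1 + √c)² = 7 · (1 + 0.239046)² = 7 · (1.239046)² = 10.746640.

Rounded to 4 decimal places: λ_− ≈ 4.0534, λ_+ ≈ 10.7466.


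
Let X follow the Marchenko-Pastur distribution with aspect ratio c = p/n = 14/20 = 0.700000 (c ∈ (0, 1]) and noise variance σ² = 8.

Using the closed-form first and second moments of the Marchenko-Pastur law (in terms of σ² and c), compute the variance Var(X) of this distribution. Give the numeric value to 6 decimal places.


Recall the MP moments m_1 = E[X] = σ² and m_2 = E[X²] = σ⁴ (1 + c).
m_1 = E[X] = σ² = 8, so m_1² = 64.
m_2 = E[X²] = σ⁴ (1 + c) = 64 · (1 + 0.700000) = 64 · 1.700000 = 108.800000.
(Note m_2 − m_1² simplifies to c · σ⁴ = 0.700000 · 64.)

Var(X) = m_2 − m_1² = 108.800000 − 64 = 44.800000.


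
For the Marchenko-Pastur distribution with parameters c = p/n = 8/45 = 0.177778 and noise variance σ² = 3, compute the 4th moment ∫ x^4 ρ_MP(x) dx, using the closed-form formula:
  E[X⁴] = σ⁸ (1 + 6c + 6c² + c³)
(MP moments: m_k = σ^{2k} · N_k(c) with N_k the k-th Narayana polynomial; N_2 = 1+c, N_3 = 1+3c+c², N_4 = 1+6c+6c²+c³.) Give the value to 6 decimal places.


E[X⁴] = σ⁸ (1 + 6c + 6c² + c³) (fourth MP moment). With σ² = 3 (so σ⁸ = 81) and c = 8/45 = 0.177778: E[X⁴] = 81 · (1 + 6·0.177778 + 6·(0.177778)² + (0.177778)³) = 81 · 2.261915.

So E[X^4] = 183.215111.


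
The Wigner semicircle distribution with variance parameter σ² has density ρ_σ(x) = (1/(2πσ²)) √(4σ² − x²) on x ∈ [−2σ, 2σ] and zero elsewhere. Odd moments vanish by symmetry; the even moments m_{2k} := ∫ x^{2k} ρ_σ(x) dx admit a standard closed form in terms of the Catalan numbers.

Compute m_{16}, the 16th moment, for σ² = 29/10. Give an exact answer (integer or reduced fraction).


By the scaled semicircle moment identity, m_{2k} = σ^{2k} · C_k with k = 8.
C_8 = (1/(k+1)) · C(2k, k) = (1/9) · C(16, 8) = (1/9) · 12870 = 1430.
σ^{2k} = (σ²)^k = (29/10)^8 = 500246412961/100000000.

Therefore m_{16} = σ^{16} · C_8 = (500246412961/100000000) · 1430 = 71535237053423/10000000.


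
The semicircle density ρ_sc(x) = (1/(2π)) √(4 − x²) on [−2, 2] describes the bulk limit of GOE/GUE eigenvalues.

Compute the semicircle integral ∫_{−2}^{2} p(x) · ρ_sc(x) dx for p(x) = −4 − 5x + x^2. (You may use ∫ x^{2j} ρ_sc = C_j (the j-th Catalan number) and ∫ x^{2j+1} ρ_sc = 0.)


Write p(x) = Σ a_i x^i, split into monomials and integrate each against ρ_sc separately.
Using ∫ x^{2j} ρ_sc = C_j = (1/(j+1)) C(2j, j) (Catalan numbers) and ∫ x^{2j+1} ρ_sc = 0 (odd monomials vanish by symmetry):
  i = 0 (even): a_0 · C_{0} = -4 · 1 = -4
  i = 1 (odd): ∫ x^1 ρ_sc = 0 (vanishes)
  i = 2 (even): a_2 · C_{1} = 1 · 1 = 1

Summing the contributions: ∫_{−2}^{2} p(x) ρ_sc(x) dx = (-4) + 1 = -3.


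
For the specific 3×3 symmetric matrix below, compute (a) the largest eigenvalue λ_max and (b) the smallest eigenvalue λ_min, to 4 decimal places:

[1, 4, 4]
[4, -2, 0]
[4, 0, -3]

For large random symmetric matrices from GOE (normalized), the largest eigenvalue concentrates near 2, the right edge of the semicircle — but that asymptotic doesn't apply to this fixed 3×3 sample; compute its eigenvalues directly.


Since M is real symmetric, all three eigenvalues are real; they are the roots of det(λI − M) = λ³ − (tr M) λ² + s λ − det M, where s is the sum of the principal 2×2 minors.
tr M = 1 + (-2) + (-3) = -4.
s = (1·(-2) − 4²) + (1·(-3) − 4²) + ((-2)·(-3) − 0²) = -18 + (-19) + 6 = -31.
det M (expand along row 1) = 1·6 − 4·(-12) + 4·8 = 86.
Characteristic polynomial: λ³ + 4λ² − 31λ − 86 = 0.
Substitute λ = y + (tr M)/3 = y − 1.333333 to remove the quadratic term: y³ + p·y + q = 0 with p = s − (tr M)²/3 = -36.333333 and q = −2(tr M)³/27 + (tr M)·s/3 − det M = -39.925926.
Three real roots ⇒ use the trigonometric (Viète) form: r = 2√(−p/3) = 6.960204, φ = arccos(3q/(p·r)) = arccos(0.473641) = 1.077376 rad.
y_k = r·cos(φ/3 − 2πk/3) for k = 0, 1, 2 gives y = 6.516175, -1.139614, -5.376561.
λ_k = y_k − 1.333333 gives λ = 5.1828, -2.4729, -6.7099 (check: the sum is -4.0000 = tr M).

Hence λ_max = 5.1828 and λ_min = -6.7099.


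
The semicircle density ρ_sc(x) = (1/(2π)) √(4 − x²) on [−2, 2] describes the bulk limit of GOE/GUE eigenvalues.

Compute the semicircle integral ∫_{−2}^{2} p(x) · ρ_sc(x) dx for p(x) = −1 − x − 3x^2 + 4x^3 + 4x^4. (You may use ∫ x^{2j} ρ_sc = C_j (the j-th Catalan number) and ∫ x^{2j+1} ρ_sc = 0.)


Write p(x) = Σ a_i x^i, split into monomials and integrate each against ρ_sc separately.
Using ∫ x^{2j} ρ_sc = C_j = (1/(j+1)) C(2j, j) (Catalan numbers) and ∫ x^{2j+1} ρ_sc = 0 (odd monomials vanish by symmetry):
  i = 0 (even): a_0 · C_{0} = -1 · 1 = -1
  i = 1 (odd): ∫ x^1 ρ_sc = 0 (vanishes)
  i = 2 (even): a_2 · C_{1} = -3 · 1 = -3
  i = 3 (odd): ∫ x^3 ρ_sc = 0 (vanishes)
  i = 4 (even): a_4 · C_{2} = 4 · 2 = 8

Summing the contributions: ∫_{−2}^{2} p(x) ρ_sc(x) dx = (-1) + (-3) + 8 = 4.


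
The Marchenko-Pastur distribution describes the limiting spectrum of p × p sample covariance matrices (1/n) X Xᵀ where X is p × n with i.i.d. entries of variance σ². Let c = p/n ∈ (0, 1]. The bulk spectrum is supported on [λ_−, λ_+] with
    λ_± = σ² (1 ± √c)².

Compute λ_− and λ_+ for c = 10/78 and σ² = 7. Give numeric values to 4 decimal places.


c = 10/78 = 0.128205; √c = 0.358057.
λ_− = σ² (1 − √c)² = 7 · (1 − 0.358057)² = 7 · (0.641943)² = 2.884632.
λ_+ = σ² (1 + √c)² = 7 · (1 + 0.358057)² = 7 · (1.358057)² = 12.910240.

Rounded to 4 decimal places: λ_− ≈ 2.8846, λ_+ ≈ 12.9102.


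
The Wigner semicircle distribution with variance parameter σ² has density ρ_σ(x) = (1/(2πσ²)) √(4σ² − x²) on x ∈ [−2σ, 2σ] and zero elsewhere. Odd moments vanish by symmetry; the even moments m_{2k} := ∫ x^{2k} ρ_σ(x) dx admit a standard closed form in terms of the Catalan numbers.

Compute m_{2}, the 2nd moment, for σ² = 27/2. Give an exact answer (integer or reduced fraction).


By the scaled semicircle moment identity, m_{2k} = σ^{2k} · C_k with k = 1.
C_1 = (1/(k+1)) · C(2k, k) = (1/2) · C(2, 1) = (1/2) · 2 = 1.
σ^{2k} = (σ²)^k = (27/2)^1 = 27/2.

Therefore m_{2} = σ^{2} · C_1 = (27/2) · 1 = 27/2.


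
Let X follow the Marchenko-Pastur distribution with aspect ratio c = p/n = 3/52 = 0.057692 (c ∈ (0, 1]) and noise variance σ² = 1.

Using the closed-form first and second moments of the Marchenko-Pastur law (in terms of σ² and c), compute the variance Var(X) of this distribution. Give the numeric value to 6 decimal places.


Recall the MP moments m_1 = E[X] = σ² and m_2 = E[X²] = σ⁴ (1 + c).
m_1 = E[X] = σ² = 1, so m_1² = 1.
m_2 = E[X²] = σ⁴ (1 + c) = 1 · (1 + 0.057692) = 1 · 1.057692 = 1.057692.
(Note m_2 − m_1² simplifies to c · σ⁴ = 0.057692 · 1.)

Var(X) = m_2 − m_1² = 1.057692 − 1 = 0.057692.


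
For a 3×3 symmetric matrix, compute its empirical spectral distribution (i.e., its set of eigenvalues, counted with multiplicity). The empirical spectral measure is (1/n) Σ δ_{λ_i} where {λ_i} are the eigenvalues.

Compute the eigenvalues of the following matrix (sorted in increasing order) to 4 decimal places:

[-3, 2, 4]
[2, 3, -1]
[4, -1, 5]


Since M is real symmetric, all three eigenvalues are real; they are the roots of det(λI − M) = λ³ − (tr M) λ² + s λ − det M, where s is the sum of the principal 2×2 minors.
tr M = -3 + 3 + 5 = 5.
s = ((-3)·3 − 2²) + ((-3)·5 − 4²) + (3·5 − (-1)²) = -13 + (-31) + 14 = -30.
det M (expand along row 1) = (-3)·14 − 2·14 + 4·(-14) = -126.
Characteristic polynomial: λ³ − 5λ² − 30λ + 126 = 0.
Substitute λ = y + (tr M)/3 = y + 1.666667 to remove the quadratic term: y³ + p·y + q = 0 with p = s − (tr M)²/3 = -38.333333 and q = −2(tr M)³/27 + (tr M)·s/3 − det M = 66.740741.
Three real roots ⇒ use the trigonometric (Viète) form: r = 2√(−p/3) = 7.149204, φ = arccos(3q/(p·r)) = arccos(-0.730597) = 2.389993 rad.
y_k = r·cos(φ/3 − 2πk/3) for k = 0, 1, 2 gives y = 4.997978, 1.928030, -6.926008.
λ_k = y_k + 1.666667 gives λ = 6.6646, 3.5947, -5.2593 (check: the sum is 5.0000 = tr M).

Eigenvalues sorted in increasing order: [-5.2593, 3.5947, 6.6646].


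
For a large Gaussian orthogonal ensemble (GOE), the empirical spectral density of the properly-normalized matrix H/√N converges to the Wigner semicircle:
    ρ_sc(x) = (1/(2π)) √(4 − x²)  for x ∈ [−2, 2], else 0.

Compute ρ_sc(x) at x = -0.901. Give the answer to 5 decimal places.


ρ_sc(x) = (1/(2π)) √(4 − x²). With x = -0.901:
  4 − x² = 4 − (-0.901)² = 4 − 0.811801 = 3.188199.
  √(4 − x²) = 1.785553.
  1/(2π) = 0.159155.
  ρ_sc(-0.901) = 0.159155 · 1.785553 = 0.284180.

Rounded to 5 decimal places: ρ_sc(-0.901) ≈ 0.28418.


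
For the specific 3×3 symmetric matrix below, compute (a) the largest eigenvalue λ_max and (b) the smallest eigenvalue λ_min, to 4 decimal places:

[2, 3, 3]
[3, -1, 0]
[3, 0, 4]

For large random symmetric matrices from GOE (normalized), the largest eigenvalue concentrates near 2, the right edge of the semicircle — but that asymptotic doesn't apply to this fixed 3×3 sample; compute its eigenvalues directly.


Since M is real symmetric, all three eigenvalues are real; they are the roots of det(λI − M) = λ³ − (tr M) λ² + s λ − det M, where s is the sum of the principal 2×2 minors.
tr M = 2 + (-1) + 4 = 5.
s = (2·(-1) − 3²) + (2·4 − 3²) + ((-1)·4 − 0²) = -11 + (-1) + (-4) = -16.
det M (expand along row 1) = 2·(-4) − 3·12 + 3·3 = -35.
Characteristic polynomial: λ³ − 5λ² − 16λ + 35 = 0.
Substitute λ = y + (tr M)/3 = y + 1.666667 to remove the quadratic term: y³ + p·y + q = 0 with p = s − (tr M)²/3 = -24.333333 and q = −2(tr M)³/27 + (tr M)·s/3 − det M = -0.925926.
Three real roots ⇒ use the trigonometric (Viète) form: r = 2√(−p/3) = 5.696002, φ = arccos(3q/(p·r)) = arccos(0.020041) = 1.550754 rad.
y_k = r·cos(φ/3 − 2πk/3) for k = 0, 1, 2 gives y = 4.951800, -0.038054, -4.913746.
λ_k = y_k + 1.666667 gives λ = 6.6185, 1.6286, -3.2471 (check: the sum is 5.0000 = tr M).

Hence λ_max = 6.6185 and λ_min = -3.2471.


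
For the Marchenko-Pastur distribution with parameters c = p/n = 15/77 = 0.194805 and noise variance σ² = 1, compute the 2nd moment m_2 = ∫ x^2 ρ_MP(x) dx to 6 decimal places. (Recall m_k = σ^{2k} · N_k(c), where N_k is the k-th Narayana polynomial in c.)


E[X²] = σ⁴ (1 + c) (second MP moment). With σ² = 1 (so σ⁴ = 1) and c = 15/77 = 0.194805: E[X²] = 1 · (1 + 0.194805) = 1 · 1.194805.

So E[X^2] = 1.194805.


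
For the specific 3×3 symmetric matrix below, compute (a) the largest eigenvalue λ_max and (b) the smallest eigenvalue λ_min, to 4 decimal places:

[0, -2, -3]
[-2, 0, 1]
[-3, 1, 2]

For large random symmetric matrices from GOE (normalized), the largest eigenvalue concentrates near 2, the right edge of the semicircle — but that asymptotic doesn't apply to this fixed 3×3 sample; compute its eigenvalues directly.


Since M is real symmetric, all three eigenvalues are real; they are the roots of det(λI − M) = λ³ − (tr M) λ² + s λ − det M, where s is the sum of the principal 2×2 minors.
tr M = 0 + 0 + 2 = 2.
s = (0·0 − (-2)²) + (0·2 − (-3)²) + (0·2 − 1²) = -4 + (-9) + (-1) = -14.
det M (expand along row 1) = 0·(-1) − (-2)·(-1) + (-3)·(-2) = 4.
Characteristic polynomial: λ³ − 2λ² − 14λ − 4 = 0.
Substitute λ = y + (tr M)/3 = y + 0.666667 to remove the quadratic term: y³ + p·y + q = 0 with p = s − (tr M)²/3 = -15.333333 and q = −2(tr M)³/27 + (tr M)·s/3 − det M = -13.925926.
Three real roots ⇒ use the trigonometric (Viète) form: r = 2√(−p/3) = 4.521553, φ = arccos(3q/(p·r)) = arccos(0.602589) = 0.924055 rad.
y_k = r·cos(φ/3 − 2πk/3) for k = 0, 1, 2 gives y = 4.308752, -0.967225, -3.341526.
λ_k = y_k + 0.666667 gives λ = 4.9754, -0.3006, -2.6749 (check: the sum is 2.0000 = tr M).

Hence λ_max = 4.9754 and λ_min = -2.6749.


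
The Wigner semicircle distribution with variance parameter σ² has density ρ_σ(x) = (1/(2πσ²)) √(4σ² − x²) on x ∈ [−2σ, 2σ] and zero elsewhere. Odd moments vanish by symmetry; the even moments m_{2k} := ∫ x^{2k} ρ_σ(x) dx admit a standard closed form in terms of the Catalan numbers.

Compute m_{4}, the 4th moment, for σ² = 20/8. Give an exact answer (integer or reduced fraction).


By the scaled semicircle moment identity, m_{2k} = σ^{2k} · C_k with k = 2.
C_2 = (1/(k+1)) · C(2k, k) = (1/3) · C(4, 2) = (1/3) · 6 = 2.
σ^{2k} = (σ²)^k = (20/8)^2 = 25/4.

Therefore m_{4} = σ^{4} · C_2 = (25/4) · 2 = 25/2.


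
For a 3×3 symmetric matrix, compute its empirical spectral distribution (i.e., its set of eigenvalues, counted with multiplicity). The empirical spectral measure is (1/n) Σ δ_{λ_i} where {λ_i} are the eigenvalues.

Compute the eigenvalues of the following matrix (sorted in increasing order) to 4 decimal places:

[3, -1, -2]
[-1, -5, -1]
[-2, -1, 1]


Since M is real symmetric, all three eigenvalues are real; they are the roots of det(λI − M) = λ³ − (tr M) λ² + s λ − det M, where s is the sum of the principal 2×2 minors.
tr M = 3 + (-5) + 1 = -1.
s = (3·(-5) − (-1)²) + (3·1 − (-2)²) + ((-5)·1 − (-1)²) = -16 + (-1) + (-6) = -23.
det M (expand along row 1) = 3·(-6) − (-1)·(-3) + (-2)·(-9) = -3.
Characteristic polynomial: λ³ + λ² − 23λ + 3 = 0.
Substitute λ = y + (tr M)/3 = y − 0.333333 to remove the quadratic term: y³ + p·y + q = 0 with p = s − (tr M)²/3 = -23.333333 and q = −2(tr M)³/27 + (tr M)·s/3 − det M = 10.740741.
Three real roots ⇒ use the trigonometric (Viète) form: r = 2√(−p/3) = 5.577734, φ = arccos(3q/(p·r)) = arccos(-0.247583) = 1.820981 rad.
y_k = r·cos(φ/3 − 2πk/3) for k = 0, 1, 2 gives y = 4.581363, 0.464616, -5.045979.
λ_k = y_k − 0.333333 gives λ = 4.2480, 0.1313, -5.3793 (check: the sum is -1.0000 = tr M).

Eigenvalues sorted in increasing order: [-5.3793, 0.1313, 4.2480].


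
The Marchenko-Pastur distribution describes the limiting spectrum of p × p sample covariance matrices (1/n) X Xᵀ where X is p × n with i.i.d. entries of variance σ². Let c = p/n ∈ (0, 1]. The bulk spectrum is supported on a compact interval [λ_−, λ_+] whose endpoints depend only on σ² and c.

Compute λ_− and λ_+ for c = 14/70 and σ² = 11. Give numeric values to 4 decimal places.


c = 14/70 = 0.200000; √c = 0.447214.
λ_− = σ² (1 − √c)² = 11 · (1 − 0.447214)² = 11 · (0.552786)² = 3.361301.
λ_+ = σ² (1 + √c)² = 11 · (1 + 0.447214)² = 11 · (1.447214)² = 23.038699.

Rounded to 4 decimal places: λ_− ≈ 3.3613, λ_+ ≈ 23.0387.


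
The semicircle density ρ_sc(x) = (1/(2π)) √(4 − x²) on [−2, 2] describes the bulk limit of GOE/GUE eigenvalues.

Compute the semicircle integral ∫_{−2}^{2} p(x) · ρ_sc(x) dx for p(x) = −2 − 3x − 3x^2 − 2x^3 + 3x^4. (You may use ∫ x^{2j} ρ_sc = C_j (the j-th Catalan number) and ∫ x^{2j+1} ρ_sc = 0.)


Write p(x) = Σ a_i x^i, split into monomials and integrate each against ρ_sc separately.
Using ∫ x^{2j} ρ_sc = C_j = (1/(j+1)) C(2j, j) (Catalan numbers) and ∫ x^{2j+1} ρ_sc = 0 (odd monomials vanish by symmetry):
  i = 0 (even): a_0 · C_{0} = -2 · 1 = -2
  i = 1 (odd): ∫ x^1 ρ_sc = 0 (vanishes)
  i = 2 (even): a_2 · C_{1} = -3 · 1 = -3
  i = 3 (odd): ∫ x^3 ρ_sc = 0 (vanishes)
  i = 4 (even): a_4 · C_{2} = 3 · 2 = 6

Summing the contributions: ∫_{−2}^{2} p(x) ρ_sc(x) dx = (-2) + (-3) + 6 = 1.


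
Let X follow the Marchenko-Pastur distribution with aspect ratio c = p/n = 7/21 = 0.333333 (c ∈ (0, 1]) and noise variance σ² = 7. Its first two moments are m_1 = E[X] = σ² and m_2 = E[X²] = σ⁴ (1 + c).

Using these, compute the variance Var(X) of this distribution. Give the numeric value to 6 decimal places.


m_1 = E[X] = σ² = 7, so m_1² = 49.
m_2 = E[X²] = σ⁴ (1 + c) = 49 · (1 + 0.333333) = 49 · 1.333333 = 65.333333.
(Note m_2 − m_1² simplifies to c · σ⁴ = 0.333333 · 49.)

Var(X) = m_2 − m_1² = 65.333333 − 49 = 16.333333.


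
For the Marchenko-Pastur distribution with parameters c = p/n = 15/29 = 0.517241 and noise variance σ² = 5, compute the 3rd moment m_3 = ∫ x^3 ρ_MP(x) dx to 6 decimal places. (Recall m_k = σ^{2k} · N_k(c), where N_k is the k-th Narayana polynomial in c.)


E[X³] = σ⁶ (1 + 3c + c²) (third MP moment). With σ² = 5 (so σ⁶ = 125) and c = 15/29 = 0.517241: E[X³] = 125 · (1 + 3·0.517241 + (0.517241)²) = 125 · 2.819263.

So E[X^3] = 352.407848.


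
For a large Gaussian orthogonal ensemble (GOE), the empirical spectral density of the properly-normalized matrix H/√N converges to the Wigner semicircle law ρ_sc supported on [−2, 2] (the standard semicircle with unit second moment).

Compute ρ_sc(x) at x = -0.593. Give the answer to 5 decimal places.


ρ_sc(x) = (1/(2π)) √(4 − x²). With x = -0.593:
  4 − x² = 4 − (-0.593)² = 4 − 0.351649 = 3.648351.
  √(4 − x²) = 1.910066.
  1/(2π) = 0.159155.
  ρ_sc(-0.593) = 0.159155 · 1.910066 = 0.303996.

Rounded to 5 decimal places: ρ_sc(-0.593) ≈ 0.30400.


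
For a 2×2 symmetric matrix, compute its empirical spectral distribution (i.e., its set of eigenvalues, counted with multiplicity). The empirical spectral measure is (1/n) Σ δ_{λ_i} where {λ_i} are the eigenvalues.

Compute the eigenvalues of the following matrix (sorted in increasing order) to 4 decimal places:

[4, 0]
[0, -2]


Since M is real symmetric, both eigenvalues are real; they are the roots of det(λI − M) = λ² − (tr M) λ + det M.
tr M = 4 + (-2) = 2.
det M = 4·(-2) − 0² = -8 − 0 = -8.
Characteristic polynomial: λ² − 2λ − 8 = 0.
Discriminant Δ = (tr M)² − 4·det M = 4 − (-32) = 36; √Δ = 6.000000.
λ = (tr M ± √Δ)/2 = (2 ± 6.000000)/2, giving (tr M − √Δ)/2 = -2.0000 and (tr M + √Δ)/2 = 4.0000.

Eigenvalues sorted in increasing order: [-2.0000, 4.0000].


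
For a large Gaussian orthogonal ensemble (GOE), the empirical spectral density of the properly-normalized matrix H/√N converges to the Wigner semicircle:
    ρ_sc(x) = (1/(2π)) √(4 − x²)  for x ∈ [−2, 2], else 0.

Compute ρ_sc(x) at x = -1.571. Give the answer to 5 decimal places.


ρ_sc(x) = (1/(2π)) √(4 − x²). With x = -1.571:
  4 − x² = 4 − (-1.571)² = 4 − 2.468041 = 1.531959.
  √(4 − x²) = 1.237723.
  1/(2π) = 0.159155.
  ρ_sc(-1.571) = 0.159155 · 1.237723 = 0.196990.

Rounded to 5 decimal places: ρ_sc(-1.571) ≈ 0.19699.


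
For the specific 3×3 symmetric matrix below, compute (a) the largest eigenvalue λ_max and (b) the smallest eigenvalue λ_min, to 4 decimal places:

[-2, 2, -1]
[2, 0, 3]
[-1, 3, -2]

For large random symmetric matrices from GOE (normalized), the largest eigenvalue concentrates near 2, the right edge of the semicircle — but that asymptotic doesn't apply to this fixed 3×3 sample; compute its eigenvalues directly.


Since M is real symmetric, all three eigenvalues are real; they are the roots of det(λI − M) = λ³ − (tr M) λ² + s λ − det M, where s is the sum of the principal 2×2 minors.
tr M = -2 + 0 + (-2) = -4.
s = ((-2)·0 − 2²) + ((-2)·(-2) − (-1)²) + (0·(-2) − 3²) = -4 + 3 + (-9) = -10.
det M (expand along row 1) = (-2)·(-9) − 2·(-1) + (-1)·6 = 14.
Characteristic polynomial: λ³ + 4λ² − 10λ − 14 = 0.
Substitute λ = y + (tr M)/3 = y − 1.333333 to remove the quadratic term: y³ + p·y + q = 0 with p = s − (tr M)²/3 = -15.333333 and q = −2(tr M)³/27 + (tr M)·s/3 − det M = 4.074074.
Three real roots ⇒ use the trigonometric (Viète) form: r = 2√(−p/3) = 4.521553, φ = arccos(3q/(p·r)) = arccos(-0.176289) = 1.748012 rad.
y_k = r·cos(φ/3 − 2πk/3) for k = 0, 1, 2 gives y = 3.775480, 0.266941, -4.042421.
λ_k = y_k − 1.333333 gives λ = 2.4421, -1.0664, -5.3758 (check: the sum is -4.0000 = tr M).

Hence λ_max = 2.4421 and λ_min = -5.3758.


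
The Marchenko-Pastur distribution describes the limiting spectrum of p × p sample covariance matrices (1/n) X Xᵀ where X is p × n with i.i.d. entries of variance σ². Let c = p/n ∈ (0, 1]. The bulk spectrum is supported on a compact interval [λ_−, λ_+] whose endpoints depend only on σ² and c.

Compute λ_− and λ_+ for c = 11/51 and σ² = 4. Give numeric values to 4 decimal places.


c = 11/51 = 0.215686; √c = 0.464420.
λ_− = σ² (1 − √c)² = 4 · (1 − 0.464420)² = 4 · (0.535580)² = 1.147382.
λ_+ = σ² (1 + √c)² = 4 · (1 + 0.464420)² = 4 · (1.464420)² = 8.578108.

Rounded to 4 decimal places: λ_− ≈ 1.1474, λ_+ ≈ 8.5781.


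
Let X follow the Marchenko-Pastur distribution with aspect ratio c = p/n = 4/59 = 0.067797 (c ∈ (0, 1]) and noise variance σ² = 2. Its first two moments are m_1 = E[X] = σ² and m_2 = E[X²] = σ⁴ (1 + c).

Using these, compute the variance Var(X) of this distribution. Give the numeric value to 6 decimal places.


m_1 = E[X] = σ² = 2, so m_1² = 4.
m_2 = E[X²] = σ⁴ (1 + c) = 4 · (1 + 0.067797) = 4 · 1.067797 = 4.271186.
(Note m_2 − m_1² simplifies to c · σ⁴ = 0.067797 · 4.)

Var(X) = m_2 − m_1² = 4.271186 − 4 = 0.271186.


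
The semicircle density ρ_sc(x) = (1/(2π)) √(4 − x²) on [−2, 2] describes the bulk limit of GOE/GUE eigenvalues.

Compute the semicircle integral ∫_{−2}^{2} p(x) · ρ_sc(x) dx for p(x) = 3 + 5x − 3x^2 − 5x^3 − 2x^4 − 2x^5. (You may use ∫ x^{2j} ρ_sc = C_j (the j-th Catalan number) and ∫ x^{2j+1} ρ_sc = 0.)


Write p(x) = Σ a_i x^i, split into monomials and integrate each against ρ_sc separately.
Using ∫ x^{2j} ρ_sc = C_j = (1/(j+1)) C(2j, j) (Catalan numbers) and ∫ x^{2j+1} ρ_sc = 0 (odd monomials vanish by symmetry):
  i = 0 (even): a_0 · C_{0} = 3 · 1 = 3
  i = 1 (odd): ∫ x^1 ρ_sc = 0 (vanishes)
  i = 2 (even): a_2 · C_{1} = -3 · 1 = -3
  i = 3 (odd): ∫ x^3 ρ_sc = 0 (vanishes)
  i = 4 (even): a_4 · C_{2} = -2 · 2 = -4
  i = 5 (odd): ∫ x^5 ρ_sc = 0 (vanishes)

Summing the contributions: ∫_{−2}^{2} p(x) ρ_sc(x) dx = 3 + (-3) + (-4) = -4.


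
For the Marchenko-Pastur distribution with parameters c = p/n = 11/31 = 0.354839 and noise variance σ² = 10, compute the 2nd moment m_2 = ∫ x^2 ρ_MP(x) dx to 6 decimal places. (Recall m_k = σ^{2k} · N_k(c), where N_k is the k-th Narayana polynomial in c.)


E[X²] = σ⁴ (1 + c) (second MP moment). With σ² = 10 (so σ⁴ = 100) and c = 11/31 = 0.354839: E[X²] = 100 · (1 + 0.354839) = 100 · 1.354839.

So E[X^2] = 135.483871.


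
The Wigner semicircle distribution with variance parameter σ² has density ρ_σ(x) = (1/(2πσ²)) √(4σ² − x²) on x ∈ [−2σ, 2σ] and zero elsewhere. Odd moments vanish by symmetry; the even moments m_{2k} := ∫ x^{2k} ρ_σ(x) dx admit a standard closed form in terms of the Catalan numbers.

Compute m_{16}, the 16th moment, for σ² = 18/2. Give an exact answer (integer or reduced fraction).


By the scaled semicircle moment identity, m_{2k} = σ^{2k} · C_k with k = 8.
C_8 = (1/(k+1)) · C(2k, k) = (1/9) · C(16, 8) = (1/9) · 12870 = 1430.
σ^{2k} = (σ²)^k = (18/2)^8 = 43046721.

Therefore m_{16} = σ^{16} · C_8 = 43046721 · 1430 = 61556811030.


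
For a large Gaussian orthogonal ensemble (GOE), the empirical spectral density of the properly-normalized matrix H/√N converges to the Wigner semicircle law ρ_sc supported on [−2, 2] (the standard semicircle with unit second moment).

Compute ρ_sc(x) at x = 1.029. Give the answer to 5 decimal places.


ρ_sc(x) = (1/(2π)) √(4 − x²). With x = 1.029:
  4 − x² = 4 − (1.029)² = 4 − 1.058841 = 2.941159.
  √(4 − x²) = 1.714981.
  1/(2π) = 0.159155.
  ρ_sc(1.029) = 0.159155 · 1.714981 = 0.272948.

Rounded to 5 decimal places: ρ_sc(1.029) ≈ 0.27295.


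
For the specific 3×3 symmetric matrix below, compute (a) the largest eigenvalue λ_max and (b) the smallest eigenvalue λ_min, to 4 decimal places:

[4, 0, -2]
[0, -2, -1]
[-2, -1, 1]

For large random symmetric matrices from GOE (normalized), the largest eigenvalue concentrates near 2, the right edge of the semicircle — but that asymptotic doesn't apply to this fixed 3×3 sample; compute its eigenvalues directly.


Since M is real symmetric, all three eigenvalues are real; they are the roots of det(λI − M) = λ³ − (tr M) λ² + s λ − det M, where s is the sum of the principal 2×2 minors.
tr M = 4 + (-2) + 1 = 3.
s = (4·(-2) − 0²) + (4·1 − (-2)²) + ((-2)·1 − (-1)²) = -8 + 0 + (-3) = -11.
det M (expand along row 1) = 4·(-3) − 0·(-2) + (-2)·(-4) = -4.
Characteristic polynomial: λ³ − 3λ² − 11λ + 4 = 0.
Substitute λ = y + (tr M)/3 = y + 1.000000 to remove the quadratic term: y³ + p·y + q = 0 with p = s − (tr M)²/3 = -14.000000 and q = −2(tr M)³/27 + (tr M)·s/3 − det M = -9.000000.
Three real roots ⇒ use the trigonometric (Viète) form: r = 2√(−p/3) = 4.320494, φ = arccos(3q/(p·r)) = arccos(0.446378) = 1.108083 rad.
y_k = r·cos(φ/3 − 2πk/3) for k = 0, 1, 2 gives y = 4.029112, -0.663744, -3.365368.
λ_k = y_k + 1.000000 gives λ = 5.0291, 0.3363, -2.3654 (check: the sum is 3.0000 = tr M).

Hence λ_max = 5.0291 and λ_min = -2.3654.


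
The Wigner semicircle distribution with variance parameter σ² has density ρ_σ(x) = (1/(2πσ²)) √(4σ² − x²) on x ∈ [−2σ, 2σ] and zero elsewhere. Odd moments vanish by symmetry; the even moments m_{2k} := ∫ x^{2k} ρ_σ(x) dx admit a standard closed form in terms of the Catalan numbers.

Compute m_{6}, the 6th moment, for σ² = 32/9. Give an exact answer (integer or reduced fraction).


By the scaled semicircle moment identity, m_{2k} = σ^{2k} · C_k with k = 3.
C_3 = (1/(k+1)) · C(2k, k) = (1/4) · C(6, 3) = (1/4) · 20 = 5.
σ^{2k} = (σ²)^k = (32/9)^3 = 32768/729.

Therefore m_{6} = σ^{6} · C_3 = (32768/729) · 5 = 163840/729.


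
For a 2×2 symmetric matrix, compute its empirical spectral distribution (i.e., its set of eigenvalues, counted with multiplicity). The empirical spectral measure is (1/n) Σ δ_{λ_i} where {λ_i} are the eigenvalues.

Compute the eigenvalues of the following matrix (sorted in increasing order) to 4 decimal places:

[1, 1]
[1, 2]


Since M is real symmetric, both eigenvalues are real; they are the roots of det(λI − M) = λ² − (tr M) λ + det M.
tr M = 1 + 2 = 3.
det M = 1·2 − 1² = 2 − 1 = 1.
Characteristic polynomial: λ² − 3λ + 1 = 0.
Discriminant Δ = (tr M)² − 4·det M = 9 − 4 = 5; √Δ = 2.236068.
λ = (tr M ± √Δ)/2 = (3 ± 2.236068)/2, giving (tr M − √Δ)/2 = 0.3820 and (tr M + √Δ)/2 = 2.6180.

Eigenvalues sorted in increasing order: [0.3820, 2.6180].


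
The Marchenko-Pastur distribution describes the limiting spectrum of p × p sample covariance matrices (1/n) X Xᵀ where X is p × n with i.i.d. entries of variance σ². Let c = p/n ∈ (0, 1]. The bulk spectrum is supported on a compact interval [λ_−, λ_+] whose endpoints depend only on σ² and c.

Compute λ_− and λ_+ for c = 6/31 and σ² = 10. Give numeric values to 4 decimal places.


c = 6/31 = 0.193548; √c = 0.439941.
λ_− = σ² (1 − √c)² = 10 · (1 − 0.439941)² = 10 · (0.560059)² = 3.136657.
λ_+ = σ² (1 + √c)² = 10 · (1 + 0.439941)² = 10 · (1.439941)² = 20.734311.

Rounded to 4 decimal places: λ_− ≈ 3.1367, λ_+ ≈ 20.7343.


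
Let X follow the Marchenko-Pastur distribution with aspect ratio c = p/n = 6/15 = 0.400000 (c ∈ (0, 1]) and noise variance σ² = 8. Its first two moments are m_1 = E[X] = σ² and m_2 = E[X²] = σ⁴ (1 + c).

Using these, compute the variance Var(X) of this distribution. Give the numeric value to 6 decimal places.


m_1 = E[X] = σ² = 8, so m_1² = 64.
m_2 = E[X²] = σ⁴ (1 + c) = 64 · (1 + 0.400000) = 64 · 1.400000 = 89.600000.
(Note m_2 − m_1² simplifies to c · σ⁴ = 0.400000 · 64.)

Var(X) = m_2 − m_1² = 89.600000 − 64 = 25.600000.


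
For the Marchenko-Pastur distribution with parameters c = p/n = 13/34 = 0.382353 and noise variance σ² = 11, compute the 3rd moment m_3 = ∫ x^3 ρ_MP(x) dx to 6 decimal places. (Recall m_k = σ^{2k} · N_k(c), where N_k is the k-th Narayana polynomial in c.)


E[X³] = σ⁶ (1 + 3c + c²) (third MP moment). With σ² = 11 (so σ⁶ = 1331) and c = 13/34 = 0.382353: E[X³] = 1331 · (1 + 3·0.382353 + (0.382353)²) = 1331 · 2.293253.

So E[X^3] = 3052.319204.


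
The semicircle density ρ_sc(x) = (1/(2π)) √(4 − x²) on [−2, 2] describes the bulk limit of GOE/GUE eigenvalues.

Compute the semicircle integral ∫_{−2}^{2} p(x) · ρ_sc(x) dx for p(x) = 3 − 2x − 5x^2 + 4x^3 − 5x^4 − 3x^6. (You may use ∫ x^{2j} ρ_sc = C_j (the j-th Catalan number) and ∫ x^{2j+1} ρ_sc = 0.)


Write p(x) = Σ a_i x^i, split into monomials and integrate each against ρ_sc separately.
Using ∫ x^{2j} ρ_sc = C_j = (1/(j+1)) C(2j, j) (Catalan numbers) and ∫ x^{2j+1} ρ_sc = 0 (odd monomials vanish by symmetry):
  i = 0 (even): a_0 · C_{0} = 3 · 1 = 3
  i = 1 (odd): ∫ x^1 ρ_sc = 0 (vanishes)
  i = 2 (even): a_2 · C_{1} = -5 · 1 = -5
  i = 3 (odd): ∫ x^3 ρ_sc = 0 (vanishes)
  i = 4 (even): a_4 · C_{2} = -5 · 2 = -10
  i = 6 (even): a_6 · C_{3} = -3 · 5 = -15

Summing the contributions: ∫_{−2}^{2} p(x) ρ_sc(x) dx = 3 + (-5) + (-10) + (-15) = -27.


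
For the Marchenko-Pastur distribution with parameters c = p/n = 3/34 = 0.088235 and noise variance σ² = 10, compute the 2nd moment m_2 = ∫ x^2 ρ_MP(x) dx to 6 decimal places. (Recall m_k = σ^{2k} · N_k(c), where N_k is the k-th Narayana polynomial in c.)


E[X²] = σ⁴ (1 + c) (second MP moment). With σ² = 10 (so σ⁴ = 100) and c = 3/34 = 0.088235: E[X²] = 100 · (1 + 0.088235) = 100 · 1.088235.

So E[X^2] = 108.823529.


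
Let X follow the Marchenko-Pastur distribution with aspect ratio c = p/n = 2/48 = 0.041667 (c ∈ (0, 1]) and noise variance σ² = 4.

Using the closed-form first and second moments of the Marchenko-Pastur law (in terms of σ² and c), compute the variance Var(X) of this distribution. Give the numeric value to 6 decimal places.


Recall the MP moments m_1 = E[X] = σ² and m_2 = E[X²] = σ⁴ (1 + c).
m_1 = E[X] = σ² = 4, so m_1² = 16.
m_2 = E[X²] = σ⁴ (1 + c) = 16 · (1 + 0.041667) = 16 · 1.041667 = 16.666667.
(Note m_2 − m_1² simplifies to c · σ⁴ = 0.041667 · 16.)

Var(X) = m_2 − m_1² = 16.666667 − 16 = 0.666667.


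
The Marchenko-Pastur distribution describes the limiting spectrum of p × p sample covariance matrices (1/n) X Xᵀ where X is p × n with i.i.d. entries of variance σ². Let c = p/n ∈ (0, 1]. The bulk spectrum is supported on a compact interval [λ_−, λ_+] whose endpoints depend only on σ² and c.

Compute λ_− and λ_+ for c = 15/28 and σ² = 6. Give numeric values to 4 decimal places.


c = 15/28 = 0.535714; √c = 0.731925.
λ_− = σ² (1 − √c)² = 6 · (1 − 0.731925)² = 6 · (0.268075)² = 0.431185.
λ_+ = σ² (1 + √c)² = 6 · (1 + 0.731925)² = 6 · (1.731925)² = 17.997386.

Rounded to 4 decimal places: λ_− ≈ 0.4312, λ_+ ≈ 17.9974.


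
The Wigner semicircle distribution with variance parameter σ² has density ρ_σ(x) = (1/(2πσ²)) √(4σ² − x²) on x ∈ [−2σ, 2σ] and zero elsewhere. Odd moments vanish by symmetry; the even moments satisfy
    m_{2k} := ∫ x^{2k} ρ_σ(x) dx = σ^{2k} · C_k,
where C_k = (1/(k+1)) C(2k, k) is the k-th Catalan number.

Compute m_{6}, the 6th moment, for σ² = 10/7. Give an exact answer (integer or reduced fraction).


By the scaled semicircle moment identity, m_{2k} = σ^{2k} · C_k with k = 3.
C_3 = (1/(k+1)) · C(2k, k) = (1/4) · C(6, 3) = (1/4) · 20 = 5.
σ^{2k} = (σ²)^k = (10/7)^3 = 1000/343.

Therefore m_{6} = σ^{6} · C_3 = (1000/343) · 5 = 5000/343.


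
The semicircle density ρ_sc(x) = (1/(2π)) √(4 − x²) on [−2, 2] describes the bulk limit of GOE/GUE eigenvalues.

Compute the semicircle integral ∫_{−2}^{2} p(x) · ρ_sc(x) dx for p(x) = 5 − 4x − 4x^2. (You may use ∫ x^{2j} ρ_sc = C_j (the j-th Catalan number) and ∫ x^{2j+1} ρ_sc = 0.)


Write p(x) = Σ a_i x^i, split into monomials and integrate each against ρ_sc separately.
Using ∫ x^{2j} ρ_sc = C_j = (1/(j+1)) C(2j, j) (Catalan numbers) and ∫ x^{2j+1} ρ_sc = 0 (odd monomials vanish by symmetry):
  i = 0 (even): a_0 · C_{0} = 5 · 1 = 5
  i = 1 (odd): ∫ x^1 ρ_sc = 0 (vanishes)
  i = 2 (even): a_2 · C_{1} = -4 · 1 = -4

Summing the contributions: ∫_{−2}^{2} p(x) ρ_sc(x) dx = 5 + (-4) = 1.


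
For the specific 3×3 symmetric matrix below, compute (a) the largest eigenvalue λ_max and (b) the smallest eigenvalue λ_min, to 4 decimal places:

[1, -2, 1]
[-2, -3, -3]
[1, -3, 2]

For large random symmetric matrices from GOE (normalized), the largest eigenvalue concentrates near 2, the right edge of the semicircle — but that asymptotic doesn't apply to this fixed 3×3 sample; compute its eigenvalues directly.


Since M is real symmetric, all three eigenvalues are real; they are the roots of det(λI − M) = λ³ − (tr M) λ² + s λ − det M, where s is the sum of the principal 2×2 minors.
tr M = 1 + (-3) + 2 = 0.
s = (1·(-3) − (-2)²) + (1·2 − 1²) + ((-3)·2 − (-3)²) = -7 + 1 + (-15) = -21.
det M (expand along row 1) = 1·(-15) − (-2)·(-1) + 1·9 = -8.
Characteristic polynomial: λ³ − 21λ + 8 = 0.
Substitute λ = y + (tr M)/3 = y + 0.000000 to remove the quadratic term: y³ + p·y + q = 0 with p = s − (tr M)²/3 = -21.000000 and q = −2(tr M)³/27 + (tr M)·s/3 − det M = 8.000000.
Three real roots ⇒ use the trigonometric (Viète) form: r = 2√(−p/3) = 5.291503, φ = arccos(3q/(p·r)) = arccos(-0.215980) = 1.788491 rad.
y_k = r·cos(φ/3 − 2πk/3) for k = 0, 1, 2 gives y = 4.378695, 0.383641, -4.762336.
λ_k = y_k + 0.000000 gives λ = 4.3787, 0.3836, -4.7623 (check: the sum is 0.0000 = tr M).

Hence λ_max = 4.3787 and λ_min = -4.7623.


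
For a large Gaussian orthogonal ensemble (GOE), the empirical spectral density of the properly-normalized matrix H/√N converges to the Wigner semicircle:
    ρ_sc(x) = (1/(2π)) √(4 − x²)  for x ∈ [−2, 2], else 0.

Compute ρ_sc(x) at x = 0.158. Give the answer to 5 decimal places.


ρ_sc(x) = (1/(2π)) √(4 − x²). With x = 0.158:
  4 − x² = 4 − (0.158)² = 4 − 0.024964 = 3.975036.
  √(4 − x²) = 1.993749.
  1/(2π) = 0.159155.
  ρ_sc(0.158) = 0.159155 · 1.993749 = 0.317315.

Rounded to 5 decimal places: ρ_sc(0.158) ≈ 0.31732.


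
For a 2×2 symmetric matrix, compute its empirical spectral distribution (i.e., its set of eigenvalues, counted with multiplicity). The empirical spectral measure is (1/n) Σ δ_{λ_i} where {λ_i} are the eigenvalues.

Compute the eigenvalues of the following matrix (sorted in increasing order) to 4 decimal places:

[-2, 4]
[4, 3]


Since M is real symmetric, both eigenvalues are real; they are the roots of det(λI − M) = λ² − (tr M) λ + det M.
tr M = -2 + 3 = 1.
det M = (-2)·3 − 4² = -6 − 16 = -22.
Characteristic polynomial: λ² − λ − 22 = 0.
Discriminant Δ = (tr M)² − 4·det M = 1 − (-88) = 89; √Δ = 9.433981.
λ = (tr M ± √Δ)/2 = (1 ± 9.433981)/2, giving (tr M − √Δ)/2 = -4.2170 and (tr M + √Δ)/2 = 5.2170.

Eigenvalues sorted in increasing order: [-4.2170, 5.2170].


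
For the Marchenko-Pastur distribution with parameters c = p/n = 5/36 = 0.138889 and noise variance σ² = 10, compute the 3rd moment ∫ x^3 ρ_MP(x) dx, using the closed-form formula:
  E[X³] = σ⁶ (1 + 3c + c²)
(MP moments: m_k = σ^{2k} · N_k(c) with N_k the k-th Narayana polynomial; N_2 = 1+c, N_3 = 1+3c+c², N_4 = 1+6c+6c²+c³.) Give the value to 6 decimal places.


E[X³] = σ⁶ (1 + 3c + c²) (third MP moment). With σ² = 10 (so σ⁶ = 1000) and c = 5/36 = 0.138889: E[X³] = 1000 · (1 + 3·0.138889 + (0.138889)²) = 1000 · 1.435957.

So E[X^3] = 1435.956790.


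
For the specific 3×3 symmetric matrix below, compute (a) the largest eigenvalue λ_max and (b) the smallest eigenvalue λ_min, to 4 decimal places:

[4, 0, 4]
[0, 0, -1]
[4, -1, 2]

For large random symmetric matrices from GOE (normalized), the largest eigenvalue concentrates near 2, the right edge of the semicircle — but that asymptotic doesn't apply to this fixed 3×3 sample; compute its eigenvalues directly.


Since M is real symmetric, all three eigenvalues are real; they are the roots of det(λI − M) = λ³ − (tr M) λ² + s λ − det M, where s is the sum of the principal 2×2 minors.
tr M = 4 + 0 + 2 = 6.
s = (4·0 − 0²) + (4·2 − 4²) + (0·2 − (-1)²) = 0 + (-8) + (-1) = -9.
det M (expand along row 1) = 4·(-1) − 0·4 + 4·0 = -4.
Characteristic polynomial: λ³ − 6λ² − 9λ + 4 = 0.
Substitute λ = y + (tr M)/3 = y + 2.000000 to remove the quadratic term: y³ + p·y + q = 0 with p = s − (tr M)²/3 = -21.000000 and q = −2(tr M)³/27 + (tr M)·s/3 − det M = -30.000000.
Three real roots ⇒ use the trigonometric (Viète) form: r = 2√(−p/3) = 5.291503, φ = arccos(3q/(p·r)) = arccos(0.809924) = 0.626774 rad.
y_k = r·cos(φ/3 − 2πk/3) for k = 0, 1, 2 gives y = 5.176436, -1.637755, -3.538681.
λ_k = y_k + 2.000000 gives λ = 7.1764, 0.3622, -1.5387 (check: the sum is 6.0000 = tr M).

Hence λ_max = 7.1764 and λ_min = -1.5387.
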